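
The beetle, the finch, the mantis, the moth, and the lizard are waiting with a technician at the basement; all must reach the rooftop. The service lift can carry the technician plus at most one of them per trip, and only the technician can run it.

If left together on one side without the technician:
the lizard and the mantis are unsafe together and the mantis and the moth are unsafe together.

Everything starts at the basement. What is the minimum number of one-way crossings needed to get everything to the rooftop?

Counting alone: the technician can take at most 1 across per trip to the rooftop, so moving all 5 needs at least 5 loaded trips out, with a return between consecutive ones — at least 9 crossings.
The safety rule pushes this higher. Following every safe sequence of crossings, the most of the 5 that can be at the rooftop as the service lift arrives there on crossing 9 is 4 — never all 5.
So no plan with fewer than 11 crossings exists, and this one achieves 11:
1. Technician goes to the rooftop with the mantis.
2. Technician goes back to the basement alone.
3. Technician goes to the rooftop with the beetle.
4. Technician goes back to the basement alone.
5. Technician goes to the rooftop with the finch.
6. Technician goes back to the basement alone.
7. Technician goes to the rooftop with the moth.
8. Technician goes back to the basement with the mantis.
9. Technician goes to the rooftop with the lizard.
10. Technician goes back to the basement alone.
11. Technician goes to the rooftop with the mantis.

11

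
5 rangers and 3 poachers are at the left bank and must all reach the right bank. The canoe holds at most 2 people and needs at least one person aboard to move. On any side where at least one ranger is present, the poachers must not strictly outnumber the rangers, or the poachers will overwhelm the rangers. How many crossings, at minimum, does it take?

Counting alone: each trip to the right bank takes at most 2 across and each return brings at least 1 back, so after t trips out (and t−1 returns) at most 2t − (t−1) of the 8 are across; that first reaches 8 at t = 7, so at least 13 crossings are needed.
The plan below uses exactly 13 crossings, so it is optimal:
1. 2 poachers → the right bank.  (the left bank: 5R 1P; the right bank: 0R 2P)
2. 1 poacher ← the left bank.  (the left bank: 5R 2P; the right bank: 0R 1P)
3. 2 poachers → the right bank.  (the left bank: 5R 0P; the right bank: 0R 3P)
4. 1 poacher ← the left bank.  (the left bank: 5R 1P; the right bank: 0R 2P)
5. 2 rangers → the right bank.  (the left bank: 3R 1P; the right bank: 2R 2P)
6. 1 poacher ← the left bank.  (the left bank: 3R 2P; the right bank: 2R 1P)
7. 1 ranger and 1 poacher → the right bank.  (the left bank: 2R 1P; the right bank: 3R 2P)
8. 1 poacher ← the left bank.  (the left bank: 2R 2P; the right bank: 3R 1P)
9. 2 poachers → the right bank.  (the left bank: 2R 0P; the right bank: 3R 3P)
10. 1 poacher ← the left bank.  (the left bank: 2R 1P; the right bank: 3R 2P)
11. 1 ranger and 1 poacher → the right bank.  (the left bank: 1R 0P; the right bank: 4R 3P)
12. 1 poacher ← the left bank.  (the left bank: 1R 1P; the right bank: 4R 2P)
13. 1 ranger and 1 poacher → the right bank.  (the left bank: 0R 0P; the right bank: 5R 3P)

13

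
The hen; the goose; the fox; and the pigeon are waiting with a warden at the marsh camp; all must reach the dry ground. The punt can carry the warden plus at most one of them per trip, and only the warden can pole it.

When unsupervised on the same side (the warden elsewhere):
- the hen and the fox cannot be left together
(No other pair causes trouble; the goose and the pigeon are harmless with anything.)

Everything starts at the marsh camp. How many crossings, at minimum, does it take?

Counting alone: the warden can take at most 1 across per trip to the dry ground, so moving all 4 needs at least 4 loaded trips out, with a return between consecutive ones — at least 7 crossings.
The plan below uses exactly 7 crossings, so it is optimal:
1. Warden goes to the dry ground with the hen.  [the marsh camp: the fox, the goose, the pigeon | the dry ground: the hen]
2. Warden goes back to the marsh camp alone.  [the marsh camp: the fox, the goose, the pigeon | the dry ground: the hen]
3. Warden goes to the dry ground with the goose.  [the marsh camp: the fox, the pigeon | the dry ground: the goose, the hen]
4. Warden goes back to the marsh camp alone.  [the marsh camp: the fox, the pigeon | the dry ground: the goose, the hen]
5. Warden goes to the dry ground with the pigeon.  [the marsh camp: the fox | the dry ground: the goose, the hen, the pigeon]
6. Warden goes back to the marsh camp alone.  [the marsh camp: the fox | the dry ground: the goose, the hen, the pigeon]
7. Warden goes to the dry ground with the fox.  [the marsh camp: — | the dry ground: the fox, the goose, the hen, the pigeon]

7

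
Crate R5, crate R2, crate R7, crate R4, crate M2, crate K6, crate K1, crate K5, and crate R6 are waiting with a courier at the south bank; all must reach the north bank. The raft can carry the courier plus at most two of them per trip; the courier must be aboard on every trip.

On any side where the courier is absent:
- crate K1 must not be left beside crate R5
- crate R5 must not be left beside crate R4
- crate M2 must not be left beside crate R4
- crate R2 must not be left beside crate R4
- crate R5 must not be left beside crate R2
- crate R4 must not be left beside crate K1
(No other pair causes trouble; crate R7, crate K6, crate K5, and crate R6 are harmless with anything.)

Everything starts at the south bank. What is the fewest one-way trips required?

15

Counting alone: the courier can take at most 2 across per trip to the north bank, so moving all 9 needs at least 5 loaded trips out, with a return between consecutive ones — at least 9 crossings.
The safety rule pushes this higher. Following every safe sequence of crossings, the most of the 9 that can be at the north bank as the raft arrives there on crossings 9, 11, 13 is 6, 7, 8 respectively — never all 9.
So no plan with fewer than 15 crossings exists, and this one achieves 15:
1. Courier goes to the north bank with crate R4 and crate R5.
2. Courier goes back to the south bank with crate R5.
3. Courier goes to the north bank with crate R5 and crate R7.
4. Courier goes back to the south bank with crate R5.
5. Courier goes to the north bank with crate M2 and crate R5.
6. Courier goes back to the south bank with crate R4.
7. Courier goes to the north bank with crate K1 and crate R2.
8. Courier goes back to the south bank with crate R5.
9. Courier goes to the north bank with crate K6 and crate R5.
10. Courier goes back to the south bank with crate R5.
11. Courier goes to the north bank with crate K5 and crate R5.
12. Courier goes back to the south bank with crate R5.
13. Courier goes to the north bank with crate R5 and crate R6.
14. Courier goes back to the south bank with crate R5.
15. Courier goes to the north bank with crate R4 and crate R5.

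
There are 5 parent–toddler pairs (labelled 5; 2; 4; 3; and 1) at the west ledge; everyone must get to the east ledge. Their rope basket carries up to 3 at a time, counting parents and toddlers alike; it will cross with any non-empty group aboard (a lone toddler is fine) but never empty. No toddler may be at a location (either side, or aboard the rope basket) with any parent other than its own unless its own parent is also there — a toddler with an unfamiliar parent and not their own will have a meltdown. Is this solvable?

1. parent 5 and toddler 5 cross → the east ledge.
2. parent 5 crosses ← the west ledge.
3. toddler 2, toddler 3, and toddler 4 cross → the east ledge.
4. toddler 5 crosses ← the west ledge.
5. parent 2, parent 3, and parent 4 cross → the east ledge.
6. parent 2 and toddler 2 cross ← the west ledge.
7. parent 1, parent 2, and parent 5 cross → the east ledge.
8. toddler 4 crosses ← the west ledge.
9. toddler 2 and toddler 5 cross → the east ledge.
10. toddler 5 crosses ← the west ledge.
11. toddler 1, toddler 4, and toddler 5 cross → the east ledge.

Yes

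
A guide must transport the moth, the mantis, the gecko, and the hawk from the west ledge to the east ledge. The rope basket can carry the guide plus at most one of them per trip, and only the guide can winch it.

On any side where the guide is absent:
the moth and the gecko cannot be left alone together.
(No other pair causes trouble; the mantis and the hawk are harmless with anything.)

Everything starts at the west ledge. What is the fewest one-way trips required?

Counting alone: the guide can take at most 1 across per trip to the east ledge, so moving all 4 needs at least 4 loaded trips out, with a return between consecutive ones — at least 7 crossings.
The plan below uses exactly 7 crossings, so it is optimal:
1. Guide goes to the east ledge with the moth.  [the west ledge: the gecko, the hawk, the mantis | the east ledge: the moth]
2. Guide goes back to the west ledge alone.  [the west ledge: the gecko, the hawk, the mantis | the east ledge: the moth]
3. Guide goes to the east ledge with the mantis.  [the west ledge: the gecko, the hawk | the east ledge: the mantis, the moth]
4. Guide goes back to the west ledge alone.  [the west ledge: the gecko, the hawk | the east ledge: the mantis, the moth]
5. Guide goes to the east ledge with the hawk.  [the west ledge: the gecko | the east ledge: the hawk, the mantis, the moth]
6. Guide goes back to the west ledge alone.  [the west ledge: the gecko | the east ledge: the hawk, the mantis, the moth]
7. Guide goes to the east ledge with the gecko.  [the west ledge: — | the east ledge: the gecko, the hawk, the mantis, the moth]

7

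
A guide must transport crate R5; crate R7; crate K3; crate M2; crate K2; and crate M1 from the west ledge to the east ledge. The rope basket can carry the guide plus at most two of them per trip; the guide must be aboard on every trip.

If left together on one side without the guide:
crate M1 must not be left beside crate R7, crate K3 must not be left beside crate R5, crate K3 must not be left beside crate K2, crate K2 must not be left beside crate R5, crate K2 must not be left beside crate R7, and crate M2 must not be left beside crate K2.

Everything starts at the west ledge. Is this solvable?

Whatever the first load, the items left behind include a forbidden pair without the guide. No opening move is safe, so no plan exists.

No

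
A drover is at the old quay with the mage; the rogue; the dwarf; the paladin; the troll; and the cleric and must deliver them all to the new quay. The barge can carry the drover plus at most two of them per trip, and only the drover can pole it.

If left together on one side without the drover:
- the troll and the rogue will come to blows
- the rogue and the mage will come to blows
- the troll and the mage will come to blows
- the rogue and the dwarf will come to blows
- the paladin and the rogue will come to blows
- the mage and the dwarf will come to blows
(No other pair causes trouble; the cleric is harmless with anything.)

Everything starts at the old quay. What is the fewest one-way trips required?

9

Counting alone: the drover can take at most 2 across per trip to the new quay, so moving all 6 needs at least 3 loaded trips out, with a return between consecutive ones — at least 5 crossings.
The safety rule pushes this higher. Following every safe sequence of crossings, the most of the 6 that can be at the new quay as the barge arrives there on crossings 5, 7 is 4, 5 respectively — never all 6.
So no plan with fewer than 9 crossings exists, and this one achieves 9:
1. Drover goes to the new quay with the mage and the rogue.  [the old quay: the cleric, the dwarf, the paladin, the troll | the new quay: the mage, the rogue]
2. Drover goes back to the old quay with the mage.  [the old quay: the cleric, the dwarf, the mage, the paladin, the troll | the new quay: the rogue]
3. Drover goes to the new quay with the mage and the paladin.  [the old quay: the cleric, the dwarf, the troll | the new quay: the mage, the paladin, the rogue]
4. Drover goes back to the old quay with the rogue.  [the old quay: the cleric, the dwarf, the rogue, the troll | the new quay: the mage, the paladin]
5. Drover goes to the new quay with the cleric and the rogue.  [the old quay: the dwarf, the troll | the new quay: the cleric, the mage, the paladin, the rogue]
6. Drover goes back to the old quay with the rogue.  [the old quay: the dwarf, the rogue, the troll | the new quay: the cleric, the mage, the paladin]
7. Drover goes to the new quay with the dwarf and the troll.  [the old quay: the rogue | the new quay: the cleric, the dwarf, the mage, the paladin, the troll]
8. Drover goes back to the old quay with the mage.  [the old quay: the mage, the rogue | the new quay: the cleric, the dwarf, the paladin, the troll]
9. Drover goes to the new quay with the mage and the rogue.  [the old quay: — | the new quay: the cleric, the dwarf, the mage, the paladin, the rogue, the troll]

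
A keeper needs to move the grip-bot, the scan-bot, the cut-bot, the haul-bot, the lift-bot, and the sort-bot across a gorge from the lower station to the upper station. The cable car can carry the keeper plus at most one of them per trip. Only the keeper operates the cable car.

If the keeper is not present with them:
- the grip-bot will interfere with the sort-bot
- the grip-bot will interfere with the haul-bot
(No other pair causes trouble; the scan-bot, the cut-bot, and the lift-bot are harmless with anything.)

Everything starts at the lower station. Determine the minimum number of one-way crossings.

13

Counting alone: the keeper can take at most 1 across per trip to the upper station, so moving all 6 needs at least 6 loaded trips out, with a return between consecutive ones — at least 11 crossings.
The safety rule pushes this higher. Following every safe sequence of crossings, the most of the 6 that can be at the upper station as the cable car arrives there on crossing 11 is 5 — never all 6.
So no plan with fewer than 13 crossings exists, and this one achieves 13:
1. Keeper goes to the upper station with the grip-bot.  [the lower station: the cut-bot, the haul-bot, the lift-bot, the scan-bot, the sort-bot | the upper station: the grip-bot]
2. Keeper goes back to the lower station alone.  [the lower station: the cut-bot, the haul-bot, the lift-bot, the scan-bot, the sort-bot | the upper station: the grip-bot]
3. Keeper goes to the upper station with the scan-bot.  [the lower station: the cut-bot, the haul-bot, the lift-bot, the sort-bot | the upper station: the grip-bot, the scan-bot]
4. Keeper goes back to the lower station alone.  [the lower station: the cut-bot, the haul-bot, the lift-bot, the sort-bot | the upper station: the grip-bot, the scan-bot]
5. Keeper goes to the upper station with the cut-bot.  [the lower station: the haul-bot, the lift-bot, the sort-bot | the upper station: the cut-bot, the grip-bot, the scan-bot]
6. Keeper goes back to the lower station alone.  [the lower station: the haul-bot, the lift-bot, the sort-bot | the upper station: the cut-bot, the grip-bot, the scan-bot]
7. Keeper goes to the upper station with the haul-bot.  [the lower station: the lift-bot, the sort-bot | the upper station: the cut-bot, the grip-bot, the haul-bot, the scan-bot]
8. Keeper goes back to the lower station with the grip-bot.  [the lower station: the grip-bot, the lift-bot, the sort-bot | the upper station: the cut-bot, the haul-bot, the scan-bot]
9. Keeper goes to the upper station with the sort-bot.  [the lower station: the grip-bot, the lift-bot | the upper station: the cut-bot, the haul-bot, the scan-bot, the sort-bot]
10. Keeper goes back to the lower station alone.  [the lower station: the grip-bot, the lift-bot | the upper station: the cut-bot, the haul-bot, the scan-bot, the sort-bot]
11. Keeper goes to the upper station with the lift-bot.  [the lower station: the grip-bot | the upper station: the cut-bot, the haul-bot, the lift-bot, the scan-bot, the sort-bot]
12. Keeper goes back to the lower station alone.  [the lower station: the grip-bot | the upper station: the cut-bot, the haul-bot, the lift-bot, the scan-bot, the sort-bot]
13. Keeper goes to the upper station with the grip-bot.  [the lower station: — | the upper station: the cut-bot, the grip-bot, the haul-bot, the lift-bot, the scan-bot, the sort-bot]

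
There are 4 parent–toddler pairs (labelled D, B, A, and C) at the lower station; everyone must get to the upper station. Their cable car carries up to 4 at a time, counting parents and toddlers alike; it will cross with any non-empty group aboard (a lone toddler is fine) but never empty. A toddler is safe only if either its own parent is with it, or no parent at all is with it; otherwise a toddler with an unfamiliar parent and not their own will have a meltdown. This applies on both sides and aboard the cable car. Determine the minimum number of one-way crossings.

Counting alone: each trip to the upper station takes at most 4 across and each return brings at least 1 back, so after t trips out (and t−1 returns) at most 4t − (t−1) of the 8 are across; that first reaches 8 at t = 3, so at least 5 crossings are needed.
The plan below uses exactly 5 crossings, so it is optimal:
1. parent D and toddler D cross → the upper station.
2. parent D crosses ← the lower station.
3. parent A, parent B, parent C, and parent D cross → the upper station.
4. toddler D crosses ← the lower station.
5. toddler A, toddler B, toddler C, and toddler D cross → the upper station.

5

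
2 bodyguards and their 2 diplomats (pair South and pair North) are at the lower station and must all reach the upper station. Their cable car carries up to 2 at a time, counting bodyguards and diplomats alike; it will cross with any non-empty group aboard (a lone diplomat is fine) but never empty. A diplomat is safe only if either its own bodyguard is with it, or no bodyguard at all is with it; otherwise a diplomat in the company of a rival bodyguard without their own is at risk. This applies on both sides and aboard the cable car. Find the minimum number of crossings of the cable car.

Counting alone: each trip to the upper station takes at most 2 across and each return brings at least 1 back, so after t trips out (and t−1 returns) at most 2t − (t−1) of the 4 are across; that first reaches 4 at t = 3, so at least 5 crossings are needed.
The plan below uses exactly 5 crossings, so it is optimal:
1. bodyguard South and diplomat South cross → the upper station.
2. bodyguard South crosses ← the lower station.
3. bodyguard North and bodyguard South cross → the upper station.
4. bodyguard North crosses ← the lower station.
5. bodyguard North and diplomat North cross → the upper station.

5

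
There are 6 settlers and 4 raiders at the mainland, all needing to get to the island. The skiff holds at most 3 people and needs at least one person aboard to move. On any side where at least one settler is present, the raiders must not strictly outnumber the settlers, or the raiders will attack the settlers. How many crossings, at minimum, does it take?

Counting alone: each trip to the island takes at most 3 across and each return brings at least 1 back, so after t trips out (and t−1 returns) at most 3t − (t−1) of the 10 are across; that first reaches 10 at t = 5, so at least 9 crossings are needed.
The plan below uses exactly 9 crossings, so it is optimal:
1. 2 raiders → the island.  (the mainland: 6S 2R; the island: 0S 2R)
2. 1 raider ← the mainland.  (the mainland: 6S 3R; the island: 0S 1R)
3. 3 raiders → the island.  (the mainland: 6S 0R; the island: 0S 4R)
4. 1 raider ← the mainland.  (the mainland: 6S 1R; the island: 0S 3R)
5. 3 settlers → the island.  (the mainland: 3S 1R; the island: 3S 3R)
6. 1 raider ← the mainland.  (the mainland: 3S 2R; the island: 3S 2R)
7. 1 settler and 2 raiders → the island.  (the mainland: 2S 0R; the island: 4S 4R)
8. 1 raider ← the mainland.  (the mainland: 2S 1R; the island: 4S 3R)
9. 2 settlers and 1 raider → the island.  (the mainland: 0S 0R; the island: 6S 4R)

9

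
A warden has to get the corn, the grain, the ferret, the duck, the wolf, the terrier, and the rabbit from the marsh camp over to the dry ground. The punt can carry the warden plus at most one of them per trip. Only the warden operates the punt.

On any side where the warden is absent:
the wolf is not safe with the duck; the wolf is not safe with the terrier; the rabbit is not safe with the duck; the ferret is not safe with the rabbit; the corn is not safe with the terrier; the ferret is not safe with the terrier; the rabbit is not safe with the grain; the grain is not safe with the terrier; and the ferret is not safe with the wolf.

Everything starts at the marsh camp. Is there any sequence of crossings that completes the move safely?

No

Whatever the first load, the items left behind include a forbidden pair without the warden. No opening move is safe, so no plan exists.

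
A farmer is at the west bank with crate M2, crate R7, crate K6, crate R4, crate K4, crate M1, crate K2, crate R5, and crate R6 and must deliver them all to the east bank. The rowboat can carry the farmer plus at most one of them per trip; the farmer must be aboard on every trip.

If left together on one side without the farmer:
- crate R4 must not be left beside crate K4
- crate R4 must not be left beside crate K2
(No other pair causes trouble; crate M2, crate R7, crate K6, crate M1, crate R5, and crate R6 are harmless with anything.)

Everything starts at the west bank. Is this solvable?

Yes

1. Farmer goes to the east bank with crate R4.
2. Farmer goes back to the west bank alone.
3. Farmer goes to the east bank with crate M2.
4. Farmer goes back to the west bank alone.
5. Farmer goes to the east bank with crate R7.
6. Farmer goes back to the west bank alone.
7. Farmer goes to the east bank with crate K6.
8. Farmer goes back to the west bank alone.
9. Farmer goes to the east bank with crate K4.
10. Farmer goes back to the west bank with crate R4.
11. Farmer goes to the east bank with crate K2.
12. Farmer goes back to the west bank alone.
13. Farmer goes to the east bank with crate M1.
14. Farmer goes back to the west bank alone.
15. Farmer goes to the east bank with crate R5.
16. Farmer goes back to the west bank alone.
17. Farmer goes to the east bank with crate R6.
18. Farmer goes back to the west bank alone.
19. Farmer goes to the east bank with crate R4.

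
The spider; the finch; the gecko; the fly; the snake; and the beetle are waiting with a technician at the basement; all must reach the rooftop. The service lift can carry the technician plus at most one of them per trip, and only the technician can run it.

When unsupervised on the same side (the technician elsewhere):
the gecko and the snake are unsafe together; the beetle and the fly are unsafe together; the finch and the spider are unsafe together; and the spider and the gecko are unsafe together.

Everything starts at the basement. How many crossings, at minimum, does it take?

impossible

Whatever the first load, the items left behind include a forbidden pair without the technician. No opening move is safe, so no plan exists.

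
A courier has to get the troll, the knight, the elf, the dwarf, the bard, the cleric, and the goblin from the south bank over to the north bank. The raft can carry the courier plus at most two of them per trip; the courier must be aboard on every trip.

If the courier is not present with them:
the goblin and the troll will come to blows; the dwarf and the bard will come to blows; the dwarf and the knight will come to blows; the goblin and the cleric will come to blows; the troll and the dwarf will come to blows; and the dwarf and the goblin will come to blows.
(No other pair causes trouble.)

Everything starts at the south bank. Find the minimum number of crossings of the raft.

Counting alone: the courier can take at most 2 across per trip to the north bank, so moving all 7 needs at least 4 loaded trips out, with a return between consecutive ones — at least 7 crossings.
The safety rule pushes this higher. Following every safe sequence of crossings, the most of the 7 that can be at the north bank as the raft arrives there on crossings 7, 9 is 5, 6 respectively — never all 7.
So no plan with fewer than 11 crossings exists, and this one achieves 11:
1. Courier goes to the north bank with the dwarf and the goblin.
2. Courier goes back to the south bank with the dwarf.
3. Courier goes to the north bank with the dwarf and the knight.
4. Courier goes back to the south bank with the dwarf.
5. Courier goes to the north bank with the bard and the troll.
6. Courier goes back to the south bank with the troll.
7. Courier goes to the north bank with the elf and the troll.
8. Courier goes back to the south bank with the troll.
9. Courier goes to the north bank with the cleric and the troll.
10. Courier goes back to the south bank with the goblin.
11. Courier goes to the north bank with the dwarf and the goblin.

11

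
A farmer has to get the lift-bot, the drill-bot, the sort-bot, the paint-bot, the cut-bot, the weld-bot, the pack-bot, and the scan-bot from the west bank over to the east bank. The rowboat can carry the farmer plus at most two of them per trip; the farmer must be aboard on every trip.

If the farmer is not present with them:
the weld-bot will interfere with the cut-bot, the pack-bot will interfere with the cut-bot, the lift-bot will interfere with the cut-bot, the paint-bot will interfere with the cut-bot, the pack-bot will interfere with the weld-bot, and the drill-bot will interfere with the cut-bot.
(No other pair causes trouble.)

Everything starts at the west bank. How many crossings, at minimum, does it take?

13

Counting alone: the farmer can take at most 2 across per trip to the east bank, so moving all 8 needs at least 4 loaded trips out, with a return between consecutive ones — at least 7 crossings.
The safety rule pushes this higher. Following every safe sequence of crossings, the most of the 8 that can be at the east bank as the rowboat arrives there on crossings 7, 9, 11 is 5, 6, 7 respectively — never all 8.
So no plan with fewer than 13 crossings exists, and this one achieves 13:
1. Farmer goes to the east bank with the cut-bot and the weld-bot.  [the west bank: the drill-bot, the lift-bot, the pack-bot, the paint-bot, the scan-bot, the sort-bot | the east bank: the cut-bot, the weld-bot]
2. Farmer goes back to the west bank with the cut-bot.  [the west bank: the cut-bot, the drill-bot, the lift-bot, the pack-bot, the paint-bot, the scan-bot, the sort-bot | the east bank: the weld-bot]
3. Farmer goes to the east bank with the cut-bot and the lift-bot.  [the west bank: the drill-bot, the pack-bot, the paint-bot, the scan-bot, the sort-bot | the east bank: the cut-bot, the lift-bot, the weld-bot]
4. Farmer goes back to the west bank with the cut-bot.  [the west bank: the cut-bot, the drill-bot, the pack-bot, the paint-bot, the scan-bot, the sort-bot | the east bank: the lift-bot, the weld-bot]
5. Farmer goes to the east bank with the cut-bot and the drill-bot.  [the west bank: the pack-bot, the paint-bot, the scan-bot, the sort-bot | the east bank: the cut-bot, the drill-bot, the lift-bot, the weld-bot]
6. Farmer goes back to the west bank with the cut-bot.  [the west bank: the cut-bot, the pack-bot, the paint-bot, the scan-bot, the sort-bot | the east bank: the drill-bot, the lift-bot, the weld-bot]
7. Farmer goes to the east bank with the cut-bot and the sort-bot.  [the west bank: the pack-bot, the paint-bot, the scan-bot | the east bank: the cut-bot, the drill-bot, the lift-bot, the sort-bot, the weld-bot]
8. Farmer goes back to the west bank with the cut-bot.  [the west bank: the cut-bot, the pack-bot, the paint-bot, the scan-bot | the east bank: the drill-bot, the lift-bot, the sort-bot, the weld-bot]
9. Farmer goes to the east bank with the cut-bot and the paint-bot.  [the west bank: the pack-bot, the scan-bot | the east bank: the cut-bot, the drill-bot, the lift-bot, the paint-bot, the sort-bot, the weld-bot]
10. Farmer goes back to the west bank with the cut-bot.  [the west bank: the cut-bot, the pack-bot, the scan-bot | the east bank: the drill-bot, the lift-bot, the paint-bot, the sort-bot, the weld-bot]
11. Farmer goes to the east bank with the cut-bot and the scan-bot.  [the west bank: the pack-bot | the east bank: the cut-bot, the drill-bot, the lift-bot, the paint-bot, the scan-bot, the sort-bot, the weld-bot]
12. Farmer goes back to the west bank with the cut-bot.  [the west bank: the cut-bot, the pack-bot | the east bank: the drill-bot, the lift-bot, the paint-bot, the scan-bot, the sort-bot, the weld-bot]
13. Farmer goes to the east bank with the cut-bot and the pack-bot.  [the west bank: — | the east bank: the cut-bot, the drill-bot, the lift-bot, the pack-bot, the paint-bot, the scan-bot, the sort-bot, the weld-bot]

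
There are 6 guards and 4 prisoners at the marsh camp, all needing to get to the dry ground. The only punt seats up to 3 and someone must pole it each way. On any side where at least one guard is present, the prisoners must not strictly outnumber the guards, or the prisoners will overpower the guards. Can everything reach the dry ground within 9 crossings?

Yes — this plan uses 9 crossings (≤ 9):
1. 2 prisoners → the dry ground.  (the marsh camp: 6G 2P; the dry ground: 0G 2P)
2. 1 prisoner ← the marsh camp.  (the marsh camp: 6G 3P; the dry ground: 0G 1P)
3. 3 prisoners → the dry ground.  (the marsh camp: 6G 0P; the dry ground: 0G 4P)
4. 1 prisoner ← the marsh camp.  (the marsh camp: 6G 1P; the dry ground: 0G 3P)
5. 3 guards → the dry ground.  (the marsh camp: 3G 1P; the dry ground: 3G 3P)
6. 1 prisoner ← the marsh camp.  (the marsh camp: 3G 2P; the dry ground: 3G 2P)
7. 1 guard and 2 prisoners → the dry ground.  (the marsh camp: 2G 0P; the dry ground: 4G 4P)
8. 1 prisoner ← the marsh camp.  (the marsh camp: 2G 1P; the dry ground: 4G 3P)
9. 2 guards and 1 prisoner → the dry ground.  (the marsh camp: 0G 0P; the dry ground: 6G 4P)

Yes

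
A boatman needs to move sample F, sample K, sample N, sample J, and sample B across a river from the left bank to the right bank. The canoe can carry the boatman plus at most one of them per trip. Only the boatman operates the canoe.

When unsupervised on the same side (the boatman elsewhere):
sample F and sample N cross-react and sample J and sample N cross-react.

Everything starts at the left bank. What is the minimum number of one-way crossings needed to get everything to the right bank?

11

Counting alone: the boatman can take at most 1 across per trip to the right bank, so moving all 5 needs at least 5 loaded trips out, with a return between consecutive ones — at least 9 crossings.
The safety rule pushes this higher. Following every safe sequence of crossings, the most of the 5 that can be at the right bank as the canoe arrives there on crossing 9 is 4 — never all 5.
So no plan with fewer than 11 crossings exists, and this one achieves 11:
1. Boatman goes to the right bank with sample N.  [the left bank: sample B, sample F, sample J, sample K | the right bank: sample N]
2. Boatman goes back to the left bank alone.  [the left bank: sample B, sample F, sample J, sample K | the right bank: sample N]
3. Boatman goes to the right bank with sample F.  [the left bank: sample B, sample J, sample K | the right bank: sample F, sample N]
4. Boatman goes back to the left bank with sample N.  [the left bank: sample B, sample J, sample K, sample N | the right bank: sample F]
5. Boatman goes to the right bank with sample J.  [the left bank: sample B, sample K, sample N | the right bank: sample F, sample J]
6. Boatman goes back to the left bank alone.  [the left bank: sample B, sample K, sample N | the right bank: sample F, sample J]
7. Boatman goes to the right bank with sample K.  [the left bank: sample B, sample N | the right bank: sample F, sample J, sample K]
8. Boatman goes back to the left bank alone.  [the left bank: sample B, sample N | the right bank: sample F, sample J, sample K]
9. Boatman goes to the right bank with sample B.  [the left bank: sample N | the right bank: sample B, sample F, sample J, sample K]
10. Boatman goes back to the left bank alone.  [the left bank: sample N | the right bank: sample B, sample F, sample J, sample K]
11. Boatman goes to the right bank with sample N.  [the left bank: — | the right bank: sample B, sample F, sample J, sample K, sample N]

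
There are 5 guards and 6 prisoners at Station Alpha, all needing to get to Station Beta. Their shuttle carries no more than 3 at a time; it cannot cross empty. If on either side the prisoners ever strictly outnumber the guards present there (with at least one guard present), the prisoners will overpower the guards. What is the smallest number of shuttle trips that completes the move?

impossible

The prisoners already outnumber the guards at Station Alpha before anyone moves, so the starting position itself is disallowed.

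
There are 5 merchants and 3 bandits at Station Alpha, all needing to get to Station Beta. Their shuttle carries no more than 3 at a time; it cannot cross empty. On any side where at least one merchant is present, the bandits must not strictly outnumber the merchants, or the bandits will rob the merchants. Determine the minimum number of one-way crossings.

Counting alone: each trip to Station Beta takes at most 3 across and each return brings at least 1 back, so after t trips out (and t−1 returns) at most 3t − (t−1) of the 8 are across; that first reaches 8 at t = 4, so at least 7 crossings are needed.
The plan below uses exactly 7 crossings, so it is optimal:
1. 2 bandits → Station Beta.  (Station Alpha: 5M 1B; Station Beta: 0M 2B)
2. 1 bandit ← Station Alpha.  (Station Alpha: 5M 2B; Station Beta: 0M 1B)
3. 2 merchants and 1 bandit → Station Beta.  (Station Alpha: 3M 1B; Station Beta: 2M 2B)
4. 1 bandit ← Station Alpha.  (Station Alpha: 3M 2B; Station Beta: 2M 1B)
5. 1 merchant and 2 bandits → Station Beta.  (Station Alpha: 2M 0B; Station Beta: 3M 3B)
6. 1 bandit ← Station Alpha.  (Station Alpha: 2M 1B; Station Beta: 3M 2B)
7. 2 merchants and 1 bandit → Station Beta.  (Station Alpha: 0M 0B; Station Beta: 5M 3B)

7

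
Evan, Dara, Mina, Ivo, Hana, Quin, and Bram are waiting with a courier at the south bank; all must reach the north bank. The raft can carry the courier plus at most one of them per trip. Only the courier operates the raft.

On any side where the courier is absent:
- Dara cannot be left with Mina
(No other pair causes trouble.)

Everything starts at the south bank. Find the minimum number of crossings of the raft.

Counting alone: the courier can take at most 1 across per trip to the north bank, so moving all 7 needs at least 7 loaded trips out, with a return between consecutive ones — at least 13 crossings.
The plan below uses exactly 13 crossings, so it is optimal:
1. Courier goes to the north bank with Dara.  [the south bank: Bram, Evan, Hana, Ivo, Mina, Quin | the north bank: Dara]
2. Courier goes back to the south bank alone.  [the south bank: Bram, Evan, Hana, Ivo, Mina, Quin | the north bank: Dara]
3. Courier goes to the north bank with Evan.  [the south bank: Bram, Hana, Ivo, Mina, Quin | the north bank: Dara, Evan]
4. Courier goes back to the south bank alone.  [the south bank: Bram, Hana, Ivo, Mina, Quin | the north bank: Dara, Evan]
5. Courier goes to the north bank with Ivo.  [the south bank: Bram, Hana, Mina, Quin | the north bank: Dara, Evan, Ivo]
6. Courier goes back to the south bank alone.  [the south bank: Bram, Hana, Mina, Quin | the north bank: Dara, Evan, Ivo]
7. Courier goes to the north bank with Hana.  [the south bank: Bram, Mina, Quin | the north bank: Dara, Evan, Hana, Ivo]
8. Courier goes back to the south bank alone.  [the south bank: Bram, Mina, Quin | the north bank: Dara, Evan, Hana, Ivo]
9. Courier goes to the north bank with Quin.  [the south bank: Bram, Mina | the north bank: Dara, Evan, Hana, Ivo, Quin]
10. Courier goes back to the south bank alone.  [the south bank: Bram, Mina | the north bank: Dara, Evan, Hana, Ivo, Quin]
11. Courier goes to the north bank with Bram.  [the south bank: Mina | the north bank: Bram, Dara, Evan, Hana, Ivo, Quin]
12. Courier goes back to the south bank alone.  [the south bank: Mina | the north bank: Bram, Dara, Evan, Hana, Ivo, Quin]
13. Courier goes to the north bank with Mina.  [the south bank: — | the north bank: Bram, Dara, Evan, Hana, Ivo, Mina, Quin]

13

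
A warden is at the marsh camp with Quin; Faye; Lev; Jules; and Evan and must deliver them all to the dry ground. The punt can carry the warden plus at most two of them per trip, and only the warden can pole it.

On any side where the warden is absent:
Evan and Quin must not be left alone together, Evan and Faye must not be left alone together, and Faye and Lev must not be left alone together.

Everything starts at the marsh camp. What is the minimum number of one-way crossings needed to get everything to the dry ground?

5

Counting alone: the warden can take at most 2 across per trip to the dry ground, so moving all 5 needs at least 3 loaded trips out, with a return between consecutive ones — at least 5 crossings.
The plan below uses exactly 5 crossings, so it is optimal:
1. Warden goes to the dry ground with Faye and Quin.  [the marsh camp: Evan, Jules, Lev | the dry ground: Faye, Quin]
2. Warden goes back to the marsh camp alone.  [the marsh camp: Evan, Jules, Lev | the dry ground: Faye, Quin]
3. Warden goes to the dry ground with Jules.  [the marsh camp: Evan, Lev | the dry ground: Faye, Jules, Quin]
4. Warden goes back to the marsh camp alone.  [the marsh camp: Evan, Lev | the dry ground: Faye, Jules, Quin]
5. Warden goes to the dry ground with Evan and Lev.  [the marsh camp: — | the dry ground: Evan, Faye, Jules, Lev, Quin]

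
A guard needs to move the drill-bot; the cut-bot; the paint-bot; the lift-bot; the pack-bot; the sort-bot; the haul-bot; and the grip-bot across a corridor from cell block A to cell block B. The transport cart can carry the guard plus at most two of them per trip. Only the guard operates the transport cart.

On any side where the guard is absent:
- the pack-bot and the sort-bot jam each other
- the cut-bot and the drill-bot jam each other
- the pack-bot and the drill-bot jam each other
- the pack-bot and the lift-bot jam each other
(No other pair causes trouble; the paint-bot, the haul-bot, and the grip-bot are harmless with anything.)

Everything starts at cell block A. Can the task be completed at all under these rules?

1. Guard goes to cell block B with the drill-bot and the pack-bot.
2. Guard goes back to cell block A with the drill-bot.
3. Guard goes to cell block B with the drill-bot and the paint-bot.
4. Guard goes back to cell block A with the pack-bot.
5. Guard goes to cell block B with the lift-bot and the sort-bot.
6. Guard goes back to cell block A alone.
7. Guard goes to cell block B with the grip-bot and the haul-bot.
8. Guard goes back to cell block A alone.
9. Guard goes to cell block B with the cut-bot and the pack-bot.

Yes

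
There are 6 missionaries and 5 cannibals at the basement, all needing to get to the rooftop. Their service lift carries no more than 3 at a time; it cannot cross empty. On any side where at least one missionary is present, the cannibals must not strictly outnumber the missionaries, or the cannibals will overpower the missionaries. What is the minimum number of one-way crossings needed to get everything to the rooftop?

Counting alone: each trip to the rooftop takes at most 3 across and each return brings at least 1 back, so after t trips out (and t−1 returns) at most 3t − (t−1) of the 11 are across; that first reaches 11 at t = 5, so at least 9 crossings are needed.
The plan below uses exactly 9 crossings, so it is optimal:
1. 3 cannibals → the rooftop.  (the basement: 6M 2C; the rooftop: 0M 3C)
2. 1 cannibal ← the basement.  (the basement: 6M 3C; the rooftop: 0M 2C)
3. 3 missionaries → the rooftop.  (the basement: 3M 3C; the rooftop: 3M 2C)
4. 1 missionary ← the basement.  (the basement: 4M 3C; the rooftop: 2M 2C)
5. 2 missionaries and 1 cannibal → the rooftop.  (the basement: 2M 2C; the rooftop: 4M 3C)
6. 1 missionary ← the basement.  (the basement: 3M 2C; the rooftop: 3M 3C)
7. 2 missionaries and 1 cannibal → the rooftop.  (the basement: 1M 1C; the rooftop: 5M 4C)
8. 1 missionary ← the basement.  (the basement: 2M 1C; the rooftop: 4M 4C)
9. 2 missionaries and 1 cannibal → the rooftop.  (the basement: 0M 0C; the rooftop: 6M 5C)

9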